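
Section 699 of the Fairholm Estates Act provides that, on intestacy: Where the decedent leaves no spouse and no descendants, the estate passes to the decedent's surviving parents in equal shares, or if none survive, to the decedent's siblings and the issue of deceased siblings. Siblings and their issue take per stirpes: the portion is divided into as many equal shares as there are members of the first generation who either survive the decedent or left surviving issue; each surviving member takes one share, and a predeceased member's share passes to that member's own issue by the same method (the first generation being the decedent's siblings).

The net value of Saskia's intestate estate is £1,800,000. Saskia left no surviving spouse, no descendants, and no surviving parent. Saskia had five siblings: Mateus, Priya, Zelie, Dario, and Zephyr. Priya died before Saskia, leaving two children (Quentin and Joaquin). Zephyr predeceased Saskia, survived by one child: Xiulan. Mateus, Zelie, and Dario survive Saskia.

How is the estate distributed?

The entire £1,800,000 passes to the siblings and their issue.
That amount (£1,800,000) is divided into 5 shares of £360,000: Mateus, Zelie, and Dario each take £360,000; Priya's £360,000 share passes to Priya's issue; Zephyr's £360,000 share passes to Zephyr's issue.
Priya's share (£360,000) is divided into 2 shares of £180,000: Quentin and Joaquin each take £180,000.
Zephyr's share (£360,000) passes entirely to Xiulan.

Mateus: £360,000; Quentin: £180,000; Joaquin: £180,000; Zelie: £360,000; Dario: £360,000; Xiulan: £360,000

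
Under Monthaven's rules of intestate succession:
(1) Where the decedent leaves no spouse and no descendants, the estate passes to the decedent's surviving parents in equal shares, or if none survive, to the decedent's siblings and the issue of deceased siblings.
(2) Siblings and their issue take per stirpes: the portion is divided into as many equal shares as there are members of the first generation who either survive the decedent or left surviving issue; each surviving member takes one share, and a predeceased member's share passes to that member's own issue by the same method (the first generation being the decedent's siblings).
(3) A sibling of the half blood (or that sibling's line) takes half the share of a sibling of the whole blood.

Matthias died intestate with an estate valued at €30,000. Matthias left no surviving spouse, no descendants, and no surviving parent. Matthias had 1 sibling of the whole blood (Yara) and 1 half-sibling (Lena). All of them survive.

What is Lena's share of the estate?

The entire €30,000 passes to the siblings and their issue.
Counting each half-blood sibling's line as half a unit, there are 3/2 units in €30,000, so one unit is €20,000. Whole-blood lines (Yara) take €20,000 each; half-blood lines (Lena) take €10,000 each.

Lena receives €10,000.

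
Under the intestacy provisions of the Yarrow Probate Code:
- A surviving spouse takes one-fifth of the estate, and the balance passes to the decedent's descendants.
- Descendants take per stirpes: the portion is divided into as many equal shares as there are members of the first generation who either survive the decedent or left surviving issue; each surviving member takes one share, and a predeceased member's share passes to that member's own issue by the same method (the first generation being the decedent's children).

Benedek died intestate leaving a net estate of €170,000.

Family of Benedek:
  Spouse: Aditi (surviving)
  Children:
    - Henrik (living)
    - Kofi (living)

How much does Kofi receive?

Aditi takes one-fifth of €170,000 = €34,000. The remaining €136,000 passes to the descendants.
The descendants' portion (€136,000) is divided into 2 shares of €68,000: Henrik and Kofi each take €68,000.

Kofi receives €68,000.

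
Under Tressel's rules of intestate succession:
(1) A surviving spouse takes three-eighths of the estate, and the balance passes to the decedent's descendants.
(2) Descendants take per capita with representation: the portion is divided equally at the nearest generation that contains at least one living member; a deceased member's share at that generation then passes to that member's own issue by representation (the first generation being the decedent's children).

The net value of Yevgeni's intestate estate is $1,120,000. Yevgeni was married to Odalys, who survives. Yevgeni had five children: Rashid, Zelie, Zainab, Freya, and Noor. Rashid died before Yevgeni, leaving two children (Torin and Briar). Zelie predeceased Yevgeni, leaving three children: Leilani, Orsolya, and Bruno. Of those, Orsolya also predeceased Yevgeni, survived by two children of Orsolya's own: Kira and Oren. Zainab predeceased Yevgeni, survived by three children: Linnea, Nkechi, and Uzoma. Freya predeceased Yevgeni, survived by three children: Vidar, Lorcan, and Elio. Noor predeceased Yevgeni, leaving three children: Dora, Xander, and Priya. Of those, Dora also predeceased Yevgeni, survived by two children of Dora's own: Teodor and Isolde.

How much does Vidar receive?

Odalys takes three-eighths of $1,120,000 = $420,000. The remaining $700,000 passes to the descendants.
No child survives, so the initial division is made at the grandchildren's generation.
The descendants' portion ($700,000) is divided into 14 shares of $50,000: Torin, Briar, Leilani, Bruno, Linnea, Nkechi, Uzoma, Vidar, Lorcan, Elio, Xander, and Priya each take $50,000; Orsolya's $50,000 share passes to Orsolya's issue; Dora's $50,000 share passes to Dora's issue.
Orsolya's share ($50,000) is divided into 2 shares of $25,000: Kira and Oren each take $25,000.
Dora's share ($50,000) is divided into 2 shares of $25,000: Teodor and Isolde each take $25,000.

Vidar receives $50,000.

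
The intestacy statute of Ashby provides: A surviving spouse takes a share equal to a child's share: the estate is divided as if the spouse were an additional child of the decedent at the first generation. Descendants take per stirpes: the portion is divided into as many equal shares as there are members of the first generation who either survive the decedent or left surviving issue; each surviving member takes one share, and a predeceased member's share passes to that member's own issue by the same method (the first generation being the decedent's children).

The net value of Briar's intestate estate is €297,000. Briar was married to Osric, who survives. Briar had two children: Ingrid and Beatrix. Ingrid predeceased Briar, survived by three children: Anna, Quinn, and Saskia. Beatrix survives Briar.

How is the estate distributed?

Osric: €99,000; Anna: €33,000; Quinn: €33,000; Saskia: €33,000; Beatrix: €99,000

The spouse counts as an additional share at the children's level, so there are 3 primary shares of €99,000. Osric takes one such share (€99,000).
The children's combined portion (€198,000) is divided into 2 shares of €99,000: Beatrix takes €99,000; Ingrid's €99,000 share passes to Ingrid's issue.
Ingrid's share (€99,000) is divided into 3 shares of €33,000: Anna, Quinn, and Saskia each take €33,000.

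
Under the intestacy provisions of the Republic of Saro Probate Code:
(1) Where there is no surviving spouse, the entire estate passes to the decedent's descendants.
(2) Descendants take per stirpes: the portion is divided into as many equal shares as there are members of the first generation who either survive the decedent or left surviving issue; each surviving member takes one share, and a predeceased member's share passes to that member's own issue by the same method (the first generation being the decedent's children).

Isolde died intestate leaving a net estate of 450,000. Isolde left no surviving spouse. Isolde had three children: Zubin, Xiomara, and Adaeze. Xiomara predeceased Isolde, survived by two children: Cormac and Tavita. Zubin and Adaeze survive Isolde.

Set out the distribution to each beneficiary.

The entire 450,000 passes to the descendants.
That amount (450,000) is divided into 3 shares of 150,000: Zubin and Adaeze each take 150,000; Xiomara's 150,000 share passes to Xiomara's issue.
Xiomara's share (150,000) is divided into 2 shares of 75,000: Cormac and Tavita each take 75,000.

Zubin: 150,000; Cormac: 75,000; Tavita: 75,000; Adaeze: 150,000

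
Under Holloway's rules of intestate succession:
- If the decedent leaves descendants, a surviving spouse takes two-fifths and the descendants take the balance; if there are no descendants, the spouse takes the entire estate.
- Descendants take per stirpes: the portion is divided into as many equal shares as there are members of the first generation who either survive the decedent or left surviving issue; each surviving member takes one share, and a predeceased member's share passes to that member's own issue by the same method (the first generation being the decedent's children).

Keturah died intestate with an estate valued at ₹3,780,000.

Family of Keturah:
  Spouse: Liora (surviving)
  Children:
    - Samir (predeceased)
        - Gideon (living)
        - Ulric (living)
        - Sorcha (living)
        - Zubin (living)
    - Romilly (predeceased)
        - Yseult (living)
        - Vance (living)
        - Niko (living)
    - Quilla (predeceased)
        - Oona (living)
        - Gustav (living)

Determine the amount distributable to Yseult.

Liora takes two-fifths of ₹3,780,000 = ₹1,512,000. The remaining ₹2,268,000 passes to the descendants.
The descendants' portion (₹2,268,000) is divided into 3 shares of ₹756,000: Samir's ₹756,000 share passes to Samir's issue; Romilly's ₹756,000 share passes to Romilly's issue; Quilla's ₹756,000 share passes to Quilla's issue.
Samir's share (₹756,000) is divided into 4 shares of ₹189,000: Gideon, Ulric, Sorcha, and Zubin each take ₹189,000.
Romilly's share (₹756,000) is divided into 3 shares of ₹252,000: Yseult, Vance, and Niko each take ₹252,000.
Quilla's share (₹756,000) is divided into 2 shares of ₹378,000: Oona and Gustav each take ₹378,000.

Yseult receives ₹252,000.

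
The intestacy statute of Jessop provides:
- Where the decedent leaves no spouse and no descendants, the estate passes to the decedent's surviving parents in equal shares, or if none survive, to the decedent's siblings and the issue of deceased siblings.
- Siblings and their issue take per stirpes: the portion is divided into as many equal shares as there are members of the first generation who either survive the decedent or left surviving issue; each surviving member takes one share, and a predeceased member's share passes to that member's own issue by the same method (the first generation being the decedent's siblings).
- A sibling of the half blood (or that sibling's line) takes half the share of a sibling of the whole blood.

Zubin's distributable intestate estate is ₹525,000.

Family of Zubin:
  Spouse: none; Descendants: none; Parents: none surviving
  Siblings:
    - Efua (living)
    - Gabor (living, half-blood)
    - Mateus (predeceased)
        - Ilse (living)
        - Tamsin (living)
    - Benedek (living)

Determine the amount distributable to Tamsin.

The entire ₹525,000 passes to the siblings and their issue.
Counting each half-blood sibling's line as half a unit, there are 7/2 units in ₹525,000, so one unit is ₹150,000. Whole-blood lines (Efua, Mateus, and Benedek) take ₹150,000 each; half-blood lines (Gabor) take ₹75,000 each.
Mateus's share (₹150,000) is divided into 2 shares of ₹75,000: Ilse and Tamsin each take ₹75,000.

Tamsin receives ₹75,000.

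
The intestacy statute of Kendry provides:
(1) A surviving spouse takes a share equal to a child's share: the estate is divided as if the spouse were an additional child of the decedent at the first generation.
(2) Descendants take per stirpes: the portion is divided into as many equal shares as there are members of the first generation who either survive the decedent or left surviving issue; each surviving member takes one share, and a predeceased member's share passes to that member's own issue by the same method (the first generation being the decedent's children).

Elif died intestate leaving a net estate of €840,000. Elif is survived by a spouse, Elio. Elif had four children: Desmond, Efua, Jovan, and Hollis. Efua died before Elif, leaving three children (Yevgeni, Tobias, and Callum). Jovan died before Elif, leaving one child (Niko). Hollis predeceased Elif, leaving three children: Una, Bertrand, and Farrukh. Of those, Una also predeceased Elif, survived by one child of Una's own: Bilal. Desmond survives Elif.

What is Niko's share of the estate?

Niko receives €168,000.

The spouse counts as an additional share at the children's level, so there are 5 primary shares of €168,000. Elio takes one such share (€168,000).
The children's combined portion (€672,000) is divided into 4 shares of €168,000: Desmond takes €168,000; Efua's €168,000 share passes to Efua's issue; Jovan's €168,000 share passes to Jovan's issue; Hollis's €168,000 share passes to Hollis's issue.
Efua's share (€168,000) is divided into 3 shares of €56,000: Yevgeni, Tobias, and Callum each take €56,000.
Jovan's share (€168,000) passes entirely to Niko.
Hollis's share (€168,000) is divided into 3 shares of €56,000: Bertrand and Farrukh each take €56,000; Una's €56,000 share passes to Una's issue.
Una's share (€56,000) passes entirely to Bilal.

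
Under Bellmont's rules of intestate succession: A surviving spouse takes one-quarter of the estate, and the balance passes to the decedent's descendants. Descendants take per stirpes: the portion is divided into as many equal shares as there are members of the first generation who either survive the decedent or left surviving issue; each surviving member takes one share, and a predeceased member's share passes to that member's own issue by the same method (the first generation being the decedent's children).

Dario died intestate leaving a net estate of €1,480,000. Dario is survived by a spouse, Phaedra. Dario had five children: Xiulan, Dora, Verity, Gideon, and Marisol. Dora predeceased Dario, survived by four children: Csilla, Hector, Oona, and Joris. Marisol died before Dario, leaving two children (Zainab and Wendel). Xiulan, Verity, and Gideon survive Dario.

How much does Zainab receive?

Zainab receives €111,000.

Phaedra takes one-quarter of €1,480,000 = €370,000. The remaining €1,110,000 passes to the descendants.
The descendants' portion (€1,110,000) is divided into 5 shares of €222,000: Xiulan, Verity, and Gideon each take €222,000; Dora's €222,000 share passes to Dora's issue; Marisol's €222,000 share passes to Marisol's issue.
Dora's share (€222,000) is divided into 4 shares of €55,500: Csilla, Hector, Oona, and Joris each take €55,500.
Marisol's share (€222,000) is divided into 2 shares of €111,000: Zainab and Wendel each take €111,000.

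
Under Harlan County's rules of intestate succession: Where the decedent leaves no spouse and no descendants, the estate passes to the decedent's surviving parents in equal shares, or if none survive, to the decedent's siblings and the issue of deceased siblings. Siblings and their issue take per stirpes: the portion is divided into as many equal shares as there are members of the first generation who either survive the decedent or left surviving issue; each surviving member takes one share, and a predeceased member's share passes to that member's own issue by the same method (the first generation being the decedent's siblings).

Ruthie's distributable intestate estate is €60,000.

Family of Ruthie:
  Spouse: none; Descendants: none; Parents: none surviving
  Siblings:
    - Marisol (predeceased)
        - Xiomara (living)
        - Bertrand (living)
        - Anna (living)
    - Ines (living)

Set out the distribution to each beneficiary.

The entire €60,000 passes to the siblings and their issue.
That amount (€60,000) is divided into 2 shares of €30,000: Ines takes €30,000; Marisol's €30,000 share passes to Marisol's issue.
Marisol's share (€30,000) is divided into 3 shares of €10,000: Xiomara, Bertrand, and Anna each take €10,000.

Xiomara: €10,000; Bertrand: €10,000; Anna: €10,000; Ines: €30,000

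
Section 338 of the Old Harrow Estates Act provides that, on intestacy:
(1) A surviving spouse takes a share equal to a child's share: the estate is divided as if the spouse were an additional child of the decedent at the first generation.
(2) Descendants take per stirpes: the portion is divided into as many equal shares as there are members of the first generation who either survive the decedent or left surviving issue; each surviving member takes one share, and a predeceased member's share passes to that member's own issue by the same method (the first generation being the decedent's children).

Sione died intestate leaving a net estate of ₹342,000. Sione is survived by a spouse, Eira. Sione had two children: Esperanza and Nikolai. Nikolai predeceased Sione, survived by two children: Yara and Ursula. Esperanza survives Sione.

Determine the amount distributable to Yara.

Yara receives ₹57,000.

The spouse counts as an additional share at the children's level, so there are 3 primary shares of ₹114,000. Eira takes one such share (₹114,000).
The children's combined portion (₹228,000) is divided into 2 shares of ₹114,000: Esperanza takes ₹114,000; Nikolai's ₹114,000 share passes to Nikolai's issue.
Nikolai's share (₹114,000) is divided into 2 shares of ₹57,000: Yara and Ursula each take ₹57,000.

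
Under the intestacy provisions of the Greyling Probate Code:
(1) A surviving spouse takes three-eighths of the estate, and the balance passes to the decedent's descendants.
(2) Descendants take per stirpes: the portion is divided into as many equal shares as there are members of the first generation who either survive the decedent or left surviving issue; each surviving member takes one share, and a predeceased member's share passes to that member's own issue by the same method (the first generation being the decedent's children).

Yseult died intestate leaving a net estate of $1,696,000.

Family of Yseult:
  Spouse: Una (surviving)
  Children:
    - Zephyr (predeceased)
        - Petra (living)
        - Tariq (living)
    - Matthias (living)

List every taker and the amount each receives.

Una: $636,000; Petra: $265,000; Tariq: $265,000; Matthias: $530,000

Una takes three-eighths of $1,696,000 = $636,000. The remaining $1,060,000 passes to the descendants.
The descendants' portion ($1,060,000) is divided into 2 shares of $530,000: Matthias takes $530,000; Zephyr's $530,000 share passes to Zephyr's issue.
Zephyr's share ($530,000) is divided into 2 shares of $265,000: Petra and Tariq each take $265,000.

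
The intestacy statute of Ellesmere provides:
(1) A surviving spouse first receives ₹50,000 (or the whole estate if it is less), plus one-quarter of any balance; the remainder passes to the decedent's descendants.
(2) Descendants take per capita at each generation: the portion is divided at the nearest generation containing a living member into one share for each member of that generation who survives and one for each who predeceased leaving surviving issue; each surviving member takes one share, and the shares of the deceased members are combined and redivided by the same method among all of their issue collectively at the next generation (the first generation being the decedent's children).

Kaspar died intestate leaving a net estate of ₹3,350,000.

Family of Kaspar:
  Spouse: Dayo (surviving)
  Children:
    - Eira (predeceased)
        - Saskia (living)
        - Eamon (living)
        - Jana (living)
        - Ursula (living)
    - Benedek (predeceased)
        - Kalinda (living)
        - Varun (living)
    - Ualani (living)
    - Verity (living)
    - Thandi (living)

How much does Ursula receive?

Dayo first takes ₹50,000, leaving a balance of ₹3,300,000. Dayo then takes one-quarter of the balance (₹825,000), for a total of ₹875,000. The remaining ₹2,475,000 passes to the descendants.
The descendants' portion (₹2,475,000) is divided at the children's generation into 5 shares of ₹495,000. Ualani, Verity, and Thandi each take ₹495,000. The 2 shares of the deceased (Eira and Benedek) are combined into a pool of ₹990,000.
That pool (₹990,000) is divided at the grandchildren's generation equally among Saskia, Eamon, Jana, Ursula, Kalinda, and Varun: ₹165,000 each.

Ursula receives ₹165,000.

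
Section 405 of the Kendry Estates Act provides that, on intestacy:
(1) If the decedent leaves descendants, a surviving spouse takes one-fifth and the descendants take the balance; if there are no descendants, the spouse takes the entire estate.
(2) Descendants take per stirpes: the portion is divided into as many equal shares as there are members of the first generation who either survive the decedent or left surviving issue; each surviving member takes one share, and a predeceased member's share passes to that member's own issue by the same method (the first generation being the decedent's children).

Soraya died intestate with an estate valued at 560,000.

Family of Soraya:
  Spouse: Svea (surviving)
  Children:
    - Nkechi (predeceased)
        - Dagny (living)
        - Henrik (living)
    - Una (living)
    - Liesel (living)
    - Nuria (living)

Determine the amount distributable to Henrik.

Svea takes one-fifth of 560,000 = 112,000. The remaining 448,000 passes to the descendants.
The descendants' portion (448,000) is divided into 4 shares of 112,000: Una, Liesel, and Nuria each take 112,000; Nkechi's 112,000 share passes to Nkechi's issue.
Nkechi's share (112,000) is divided into 2 shares of 56,000: Dagny and Henrik each take 56,000.

Henrik receives 56,000.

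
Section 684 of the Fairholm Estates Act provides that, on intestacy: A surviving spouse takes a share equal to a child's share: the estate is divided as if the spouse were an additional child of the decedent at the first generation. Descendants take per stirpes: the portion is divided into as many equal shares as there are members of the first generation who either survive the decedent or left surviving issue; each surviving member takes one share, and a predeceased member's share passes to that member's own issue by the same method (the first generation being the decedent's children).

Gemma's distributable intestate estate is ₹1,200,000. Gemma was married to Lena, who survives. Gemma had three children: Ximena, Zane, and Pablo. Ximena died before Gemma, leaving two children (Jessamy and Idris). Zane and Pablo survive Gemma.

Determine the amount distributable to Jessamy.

The spouse counts as an additional share at the children's level, so there are 4 primary shares of ₹300,000. Lena takes one such share (₹300,000).
The children's combined portion (₹900,000) is divided into 3 shares of ₹300,000: Zane and Pablo each take ₹300,000; Ximena's ₹300,000 share passes to Ximena's issue.
Ximena's share (₹300,000) is divided into 2 shares of ₹150,000: Jessamy and Idris each take ₹150,000.

Jessamy receives ₹150,000.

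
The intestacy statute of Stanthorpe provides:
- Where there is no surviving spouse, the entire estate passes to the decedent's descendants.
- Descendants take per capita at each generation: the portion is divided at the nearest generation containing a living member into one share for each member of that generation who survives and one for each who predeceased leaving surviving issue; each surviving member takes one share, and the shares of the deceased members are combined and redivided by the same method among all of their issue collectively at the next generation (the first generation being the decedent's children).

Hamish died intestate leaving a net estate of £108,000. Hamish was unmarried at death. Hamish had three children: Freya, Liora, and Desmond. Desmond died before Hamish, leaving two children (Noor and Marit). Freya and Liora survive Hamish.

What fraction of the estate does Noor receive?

The entire £108,000 passes to the descendants.
That amount (£108,000) is divided at the children's generation into 3 shares of £36,000. Freya and Liora each take £36,000. The remaining share for the deceased Desmond (£36,000) is carried to the next generation.
That pool (£36,000) is divided at the grandchildren's generation equally among Noor and Marit: £18,000 each.

Noor receives 1/6 of the estate.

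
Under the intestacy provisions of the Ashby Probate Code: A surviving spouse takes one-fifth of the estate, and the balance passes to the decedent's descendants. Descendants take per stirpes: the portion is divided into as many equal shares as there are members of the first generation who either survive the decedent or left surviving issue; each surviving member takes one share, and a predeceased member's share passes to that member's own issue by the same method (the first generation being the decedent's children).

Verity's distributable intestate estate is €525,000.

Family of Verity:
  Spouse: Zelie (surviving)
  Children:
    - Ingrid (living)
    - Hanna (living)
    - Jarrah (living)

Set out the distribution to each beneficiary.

Zelie: €105,000; Ingrid: €140,000; Hanna: €140,000; Jarrah: €140,000

Zelie takes one-fifth of €525,000 = €105,000. The remaining €420,000 passes to the descendants.
The descendants' portion (€420,000) is divided into 3 shares of €140,000: Ingrid, Hanna, and Jarrah each take €140,000.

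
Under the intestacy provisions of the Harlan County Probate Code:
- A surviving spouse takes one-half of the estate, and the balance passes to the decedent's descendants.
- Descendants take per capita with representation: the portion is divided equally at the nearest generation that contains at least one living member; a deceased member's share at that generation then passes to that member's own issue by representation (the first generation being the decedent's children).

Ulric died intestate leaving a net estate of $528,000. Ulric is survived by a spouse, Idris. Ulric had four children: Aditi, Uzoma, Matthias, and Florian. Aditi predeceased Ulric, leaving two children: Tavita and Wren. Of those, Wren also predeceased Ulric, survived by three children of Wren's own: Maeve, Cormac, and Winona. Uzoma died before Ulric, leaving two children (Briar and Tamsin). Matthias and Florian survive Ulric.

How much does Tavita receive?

Tavita receives $33,000.

Idris takes one-half of $528,000 = $264,000. The remaining $264,000 passes to the descendants.
The descendants' portion ($264,000) is divided into 4 shares of $66,000: Matthias and Florian each take $66,000; Aditi's $66,000 share passes to Aditi's issue; Uzoma's $66,000 share passes to Uzoma's issue.
Aditi's share ($66,000) is divided into 2 shares of $33,000: Tavita takes $33,000; Wren's $33,000 share passes to Wren's issue.
Wren's share ($33,000) is divided into 3 shares of $11,000: Maeve, Cormac, and Winona each take $11,000.
Uzoma's share ($66,000) is divided into 2 shares of $33,000: Briar and Tamsin each take $33,000.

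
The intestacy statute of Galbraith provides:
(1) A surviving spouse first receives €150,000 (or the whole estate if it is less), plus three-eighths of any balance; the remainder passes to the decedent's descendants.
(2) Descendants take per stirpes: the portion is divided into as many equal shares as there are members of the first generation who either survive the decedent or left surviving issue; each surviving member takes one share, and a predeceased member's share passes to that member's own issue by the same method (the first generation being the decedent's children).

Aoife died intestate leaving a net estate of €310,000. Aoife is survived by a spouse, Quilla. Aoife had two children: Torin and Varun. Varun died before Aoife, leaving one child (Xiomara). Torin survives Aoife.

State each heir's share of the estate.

Quilla: €210,000; Torin: €50,000; Xiomara: €50,000

Quilla first takes €150,000, leaving a balance of €160,000. Quilla then takes three-eighths of the balance (€60,000), for a total of €210,000. The remaining €100,000 passes to the descendants.
The descendants' portion (€100,000) is divided into 2 shares of €50,000: Torin takes €50,000; Varun's €50,000 share passes to Varun's issue.
Varun's share (€50,000) passes entirely to Xiomara.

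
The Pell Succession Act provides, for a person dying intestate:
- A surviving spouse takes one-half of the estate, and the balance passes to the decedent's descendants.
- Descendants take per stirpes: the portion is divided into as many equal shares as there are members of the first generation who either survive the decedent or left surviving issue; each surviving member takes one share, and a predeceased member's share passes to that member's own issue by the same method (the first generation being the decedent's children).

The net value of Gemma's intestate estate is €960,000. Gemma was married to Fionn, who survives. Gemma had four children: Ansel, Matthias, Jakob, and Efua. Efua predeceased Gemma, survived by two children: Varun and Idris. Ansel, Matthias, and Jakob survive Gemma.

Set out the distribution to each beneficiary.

Fionn takes one-half of €960,000 = €480,000. The remaining €480,000 passes to the descendants.
The descendants' portion (€480,000) is divided into 4 shares of €120,000: Ansel, Matthias, and Jakob each take €120,000; Efua's €120,000 share passes to Efua's issue.
Efua's share (€120,000) is divided into 2 shares of €60,000: Varun and Idris each take €60,000.

Fionn: €480,000; Ansel: €120,000; Matthias: €120,000; Jakob: €120,000; Varun: €60,000; Idris: €60,000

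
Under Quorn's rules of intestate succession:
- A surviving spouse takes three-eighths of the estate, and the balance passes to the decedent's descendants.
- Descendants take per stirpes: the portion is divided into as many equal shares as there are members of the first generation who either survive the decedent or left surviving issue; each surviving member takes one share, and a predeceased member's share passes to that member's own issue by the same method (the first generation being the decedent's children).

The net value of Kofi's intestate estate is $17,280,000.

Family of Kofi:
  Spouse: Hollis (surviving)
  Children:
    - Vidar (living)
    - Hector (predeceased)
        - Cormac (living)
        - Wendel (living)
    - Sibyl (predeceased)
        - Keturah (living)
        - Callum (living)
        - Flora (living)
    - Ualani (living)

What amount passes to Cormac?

Hollis takes three-eighths of $17,280,000 = $6,480,000. The remaining $10,800,000 passes to the descendants.
The descendants' portion ($10,800,000) is divided into 4 shares of $2,700,000: Vidar and Ualani each take $2,700,000; Hector's $2,700,000 share passes to Hector's issue; Sibyl's $2,700,000 share passes to Sibyl's issue.
Hector's share ($2,700,000) is divided into 2 shares of $1,350,000: Cormac and Wendel each take $1,350,000.
Sibyl's share ($2,700,000) is divided into 3 shares of $900,000: Keturah, Callum, and Flora each take $900,000.

Cormac receives $1,350,000.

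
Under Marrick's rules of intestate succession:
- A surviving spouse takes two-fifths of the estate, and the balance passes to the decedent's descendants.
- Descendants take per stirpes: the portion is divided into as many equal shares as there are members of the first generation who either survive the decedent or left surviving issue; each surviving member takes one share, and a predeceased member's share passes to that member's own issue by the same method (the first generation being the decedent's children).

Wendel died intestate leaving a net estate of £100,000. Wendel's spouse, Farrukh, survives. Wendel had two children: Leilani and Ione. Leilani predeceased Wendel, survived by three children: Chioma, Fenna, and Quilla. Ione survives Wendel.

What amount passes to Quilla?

Farrukh takes two-fifths of £100,000 = £40,000. The remaining £60,000 passes to the descendants.
The descendants' portion (£60,000) is divided into 2 shares of £30,000: Ione takes £30,000; Leilani's £30,000 share passes to Leilani's issue.
Leilani's share (£30,000) is divided into 3 shares of £10,000: Chioma, Fenna, and Quilla each take £10,000.

Quilla receives £10,000.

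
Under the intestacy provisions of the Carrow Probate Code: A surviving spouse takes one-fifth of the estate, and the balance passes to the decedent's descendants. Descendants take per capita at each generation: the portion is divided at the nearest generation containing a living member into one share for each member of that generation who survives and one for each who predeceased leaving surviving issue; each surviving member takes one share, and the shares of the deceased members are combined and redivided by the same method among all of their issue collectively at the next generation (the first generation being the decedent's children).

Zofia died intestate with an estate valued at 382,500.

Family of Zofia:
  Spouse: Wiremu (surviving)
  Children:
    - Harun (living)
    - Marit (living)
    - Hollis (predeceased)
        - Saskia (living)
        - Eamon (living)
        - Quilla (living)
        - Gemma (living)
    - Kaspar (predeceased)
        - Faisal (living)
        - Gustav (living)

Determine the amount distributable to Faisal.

Wiremu takes one-fifth of 382,500 = 76,500. The remaining 306,000 passes to the descendants.
The descendants' portion (306,000) is divided at the children's generation into 4 shares of 76,500. Harun and Marit each take 76,500. The 2 shares of the deceased (Hollis and Kaspar) are combined into a pool of 153,000.
That pool (153,000) is divided at the grandchildren's generation equally among Saskia, Eamon, Quilla, Gemma, Faisal, and Gustav: 25,500 each.

Faisal receives 25,500.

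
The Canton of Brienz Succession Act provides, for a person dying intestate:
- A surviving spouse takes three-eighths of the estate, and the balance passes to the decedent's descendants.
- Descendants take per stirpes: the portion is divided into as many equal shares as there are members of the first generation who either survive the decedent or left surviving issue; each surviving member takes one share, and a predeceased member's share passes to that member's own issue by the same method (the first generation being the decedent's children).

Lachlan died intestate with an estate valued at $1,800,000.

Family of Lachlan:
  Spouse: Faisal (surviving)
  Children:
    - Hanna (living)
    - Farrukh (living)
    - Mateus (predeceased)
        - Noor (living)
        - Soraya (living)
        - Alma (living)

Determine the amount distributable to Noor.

Faisal takes three-eighths of $1,800,000 = $675,000. The remaining $1,125,000 passes to the descendants.
The descendants' portion ($1,125,000) is divided into 3 shares of $375,000: Hanna and Farrukh each take $375,000; Mateus's $375,000 share passes to Mateus's issue.
Mateus's share ($375,000) is divided into 3 shares of $125,000: Noor, Soraya, and Alma each take $125,000.

Noor receives $125,000.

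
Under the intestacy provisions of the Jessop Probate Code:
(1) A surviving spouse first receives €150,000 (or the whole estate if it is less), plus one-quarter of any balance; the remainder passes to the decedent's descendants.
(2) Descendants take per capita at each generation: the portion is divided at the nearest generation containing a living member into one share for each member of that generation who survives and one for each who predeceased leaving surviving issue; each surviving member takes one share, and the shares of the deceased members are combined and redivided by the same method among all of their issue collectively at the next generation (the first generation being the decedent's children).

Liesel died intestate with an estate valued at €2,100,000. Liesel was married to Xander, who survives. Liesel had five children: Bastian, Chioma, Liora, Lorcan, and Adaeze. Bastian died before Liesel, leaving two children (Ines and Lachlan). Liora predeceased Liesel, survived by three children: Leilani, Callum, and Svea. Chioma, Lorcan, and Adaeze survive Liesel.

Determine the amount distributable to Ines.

Ines receives €117,000.

Xander first takes €150,000, leaving a balance of €1,950,000. Xander then takes one-quarter of the balance (€487,500), for a total of €637,500. The remaining €1,462,500 passes to the descendants.
The descendants' portion (€1,462,500) is divided at the children's generation into 5 shares of €292,500. Chioma, Lorcan, and Adaeze each take €292,500. The 2 shares of the deceased (Bastian and Liora) are combined into a pool of €585,000.
That pool (€585,000) is divided at the grandchildren's generation equally among Ines, Lachlan, Leilani, Callum, and Svea: €117,000 each.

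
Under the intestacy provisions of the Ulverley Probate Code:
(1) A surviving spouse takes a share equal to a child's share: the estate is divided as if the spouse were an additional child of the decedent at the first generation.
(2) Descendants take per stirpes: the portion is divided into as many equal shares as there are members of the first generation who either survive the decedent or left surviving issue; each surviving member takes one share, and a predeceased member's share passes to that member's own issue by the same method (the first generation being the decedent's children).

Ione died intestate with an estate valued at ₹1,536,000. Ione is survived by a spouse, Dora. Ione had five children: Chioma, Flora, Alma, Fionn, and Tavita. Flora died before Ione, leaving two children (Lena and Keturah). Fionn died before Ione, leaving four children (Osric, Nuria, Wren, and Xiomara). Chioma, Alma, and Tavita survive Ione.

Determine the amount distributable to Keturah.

Keturah receives ₹128,000.

The spouse counts as an additional share at the children's level, so there are 6 primary shares of ₹256,000. Dora takes one such share (₹256,000).
The children's combined portion (₹1,280,000) is divided into 5 shares of ₹256,000: Chioma, Alma, and Tavita each take ₹256,000; Flora's ₹256,000 share passes to Flora's issue; Fionn's ₹256,000 share passes to Fionn's issue.
Flora's share (₹256,000) is divided into 2 shares of ₹128,000: Lena and Keturah each take ₹128,000.
Fionn's share (₹256,000) is divided into 4 shares of ₹64,000: Osric, Nuria, Wren, and Xiomara each take ₹64,000.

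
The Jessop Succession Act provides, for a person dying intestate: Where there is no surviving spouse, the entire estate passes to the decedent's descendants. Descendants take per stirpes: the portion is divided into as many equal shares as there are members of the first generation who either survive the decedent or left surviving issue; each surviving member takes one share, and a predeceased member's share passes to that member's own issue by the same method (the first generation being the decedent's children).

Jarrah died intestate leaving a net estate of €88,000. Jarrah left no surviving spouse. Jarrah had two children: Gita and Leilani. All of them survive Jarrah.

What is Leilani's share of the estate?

Leilani receives €44,000.

The entire €88,000 passes to the descendants.
That amount (€88,000) is divided into 2 shares of €44,000: Gita and Leilani each take €44,000.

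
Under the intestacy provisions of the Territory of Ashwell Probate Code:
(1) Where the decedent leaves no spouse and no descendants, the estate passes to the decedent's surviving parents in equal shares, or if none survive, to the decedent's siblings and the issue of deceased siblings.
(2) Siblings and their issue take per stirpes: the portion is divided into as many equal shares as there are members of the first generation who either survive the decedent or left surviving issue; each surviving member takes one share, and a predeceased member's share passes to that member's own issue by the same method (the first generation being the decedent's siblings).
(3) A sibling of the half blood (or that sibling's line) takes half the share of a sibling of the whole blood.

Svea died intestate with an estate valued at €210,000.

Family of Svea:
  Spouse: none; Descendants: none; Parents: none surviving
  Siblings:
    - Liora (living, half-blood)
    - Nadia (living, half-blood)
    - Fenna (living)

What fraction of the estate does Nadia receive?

The entire €210,000 passes to the siblings and their issue.
Counting each half-blood sibling's line as half a unit, there are 2 units in €210,000, so one unit is €105,000. Whole-blood lines (Fenna) take €105,000 each; half-blood lines (Liora and Nadia) take €52,500 each.

Nadia receives 1/4 of the estate.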